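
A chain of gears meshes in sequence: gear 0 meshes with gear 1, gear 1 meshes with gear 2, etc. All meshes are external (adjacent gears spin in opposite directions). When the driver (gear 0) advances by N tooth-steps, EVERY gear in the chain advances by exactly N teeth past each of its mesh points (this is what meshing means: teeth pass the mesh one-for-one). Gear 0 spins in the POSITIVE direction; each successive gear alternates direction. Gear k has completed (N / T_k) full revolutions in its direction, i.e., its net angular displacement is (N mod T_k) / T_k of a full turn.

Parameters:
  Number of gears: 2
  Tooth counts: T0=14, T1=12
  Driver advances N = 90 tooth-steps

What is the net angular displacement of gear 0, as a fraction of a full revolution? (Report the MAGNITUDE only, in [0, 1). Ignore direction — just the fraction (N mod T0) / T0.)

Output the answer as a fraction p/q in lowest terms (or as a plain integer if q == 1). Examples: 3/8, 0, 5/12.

Answer: 3/7

Derivation:
Chain of 2 gears, tooth counts: [14, 12]
  gear 0: T0=14, direction=positive, advance = 90 mod 14 = 6 teeth = 6/14 turn
  gear 1: T1=12, direction=negative, advance = 90 mod 12 = 6 teeth = 6/12 turn
Gear 0: 90 mod 14 = 6
Fraction = 6 / 14 = 3/7 (gcd(6,14)=2) = 3/7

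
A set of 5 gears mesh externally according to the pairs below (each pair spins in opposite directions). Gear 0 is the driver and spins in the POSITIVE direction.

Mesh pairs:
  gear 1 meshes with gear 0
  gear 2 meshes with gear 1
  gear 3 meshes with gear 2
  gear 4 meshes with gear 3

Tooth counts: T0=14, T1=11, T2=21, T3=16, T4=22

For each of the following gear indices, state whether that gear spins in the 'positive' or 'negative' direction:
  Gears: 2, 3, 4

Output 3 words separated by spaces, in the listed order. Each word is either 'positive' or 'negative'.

Answer: positive negative positive

Derivation:
Gear 0 (driver): positive (depth 0)
  gear 1: meshes with gear 0 -> depth 1 -> negative (opposite of gear 0)
  gear 2: meshes with gear 1 -> depth 2 -> positive (opposite of gear 1)
  gear 3: meshes with gear 2 -> depth 3 -> negative (opposite of gear 2)
  gear 4: meshes with gear 3 -> depth 4 -> positive (opposite of gear 3)
Queried indices 2, 3, 4 -> positive, negative, positive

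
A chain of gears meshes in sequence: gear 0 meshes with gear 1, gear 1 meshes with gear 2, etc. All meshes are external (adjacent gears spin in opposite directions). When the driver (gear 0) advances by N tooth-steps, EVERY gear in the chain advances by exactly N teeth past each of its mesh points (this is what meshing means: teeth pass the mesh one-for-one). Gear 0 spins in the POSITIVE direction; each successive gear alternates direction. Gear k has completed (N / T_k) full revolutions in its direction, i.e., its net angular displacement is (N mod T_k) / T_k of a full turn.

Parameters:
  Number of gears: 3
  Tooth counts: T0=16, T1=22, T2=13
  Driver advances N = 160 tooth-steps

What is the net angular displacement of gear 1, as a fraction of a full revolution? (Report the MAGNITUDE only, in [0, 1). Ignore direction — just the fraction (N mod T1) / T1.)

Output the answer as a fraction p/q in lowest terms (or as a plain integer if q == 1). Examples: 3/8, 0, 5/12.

Answer: 3/11

Derivation:
Chain of 3 gears, tooth counts: [16, 22, 13]
  gear 0: T0=16, direction=positive, advance = 160 mod 16 = 0 teeth = 0/16 turn
  gear 1: T1=22, direction=negative, advance = 160 mod 22 = 6 teeth = 6/22 turn
  gear 2: T2=13, direction=positive, advance = 160 mod 13 = 4 teeth = 4/13 turn
Gear 1: 160 mod 22 = 6
Fraction = 6 / 22 = 3/11 (gcd(6,22)=2) = 3/11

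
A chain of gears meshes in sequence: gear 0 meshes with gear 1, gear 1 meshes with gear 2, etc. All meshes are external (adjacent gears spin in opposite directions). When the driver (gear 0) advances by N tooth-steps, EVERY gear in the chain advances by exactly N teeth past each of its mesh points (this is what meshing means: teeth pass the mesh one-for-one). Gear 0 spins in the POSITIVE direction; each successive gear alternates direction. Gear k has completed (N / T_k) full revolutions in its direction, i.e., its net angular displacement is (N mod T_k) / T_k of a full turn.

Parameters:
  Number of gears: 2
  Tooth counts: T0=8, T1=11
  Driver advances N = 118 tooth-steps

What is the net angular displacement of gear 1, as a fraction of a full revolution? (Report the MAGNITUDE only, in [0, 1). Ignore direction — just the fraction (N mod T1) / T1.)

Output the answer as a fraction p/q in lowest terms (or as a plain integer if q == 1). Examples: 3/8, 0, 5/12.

Answer: 8/11

Derivation:
Chain of 2 gears, tooth counts: [8, 11]
  gear 0: T0=8, direction=positive, advance = 118 mod 8 = 6 teeth = 6/8 turn
  gear 1: T1=11, direction=negative, advance = 118 mod 11 = 8 teeth = 8/11 turn
Gear 1: 118 mod 11 = 8
Fraction = 8 / 11 = 8/11 (gcd(8,11)=1) = 8/11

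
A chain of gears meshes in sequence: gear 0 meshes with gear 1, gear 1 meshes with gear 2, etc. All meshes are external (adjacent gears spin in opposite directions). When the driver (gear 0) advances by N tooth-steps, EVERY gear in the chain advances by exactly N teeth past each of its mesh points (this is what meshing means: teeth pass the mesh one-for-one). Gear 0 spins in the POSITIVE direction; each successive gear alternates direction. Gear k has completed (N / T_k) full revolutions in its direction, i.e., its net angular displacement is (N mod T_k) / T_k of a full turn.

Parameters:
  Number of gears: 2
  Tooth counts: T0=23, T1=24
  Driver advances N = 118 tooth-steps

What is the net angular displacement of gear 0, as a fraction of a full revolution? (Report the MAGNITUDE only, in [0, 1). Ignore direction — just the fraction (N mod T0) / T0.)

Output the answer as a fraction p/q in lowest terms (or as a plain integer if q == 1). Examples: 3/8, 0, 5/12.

Answer: 3/23

Derivation:
Chain of 2 gears, tooth counts: [23, 24]
  gear 0: T0=23, direction=positive, advance = 118 mod 23 = 3 teeth = 3/23 turn
  gear 1: T1=24, direction=negative, advance = 118 mod 24 = 22 teeth = 22/24 turn
Gear 0: 118 mod 23 = 3
Fraction = 3 / 23 = 3/23 (gcd(3,23)=1) = 3/23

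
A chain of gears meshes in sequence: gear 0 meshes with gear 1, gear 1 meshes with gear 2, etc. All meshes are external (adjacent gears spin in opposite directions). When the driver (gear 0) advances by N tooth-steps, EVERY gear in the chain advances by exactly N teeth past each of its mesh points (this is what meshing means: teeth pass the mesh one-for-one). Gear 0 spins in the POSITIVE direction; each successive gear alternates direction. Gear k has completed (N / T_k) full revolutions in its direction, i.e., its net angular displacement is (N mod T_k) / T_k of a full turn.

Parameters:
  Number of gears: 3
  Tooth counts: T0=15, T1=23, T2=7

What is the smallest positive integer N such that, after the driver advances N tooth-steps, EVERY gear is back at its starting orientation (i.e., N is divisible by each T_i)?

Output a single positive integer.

Answer: 2415

Derivation:
Gear k returns to start when N is a multiple of T_k.
All gears at start simultaneously when N is a common multiple of [15, 23, 7]; the smallest such N is lcm(15, 23, 7).
Start: lcm = T0 = 15
Fold in T1=23: gcd(15, 23) = 1; lcm(15, 23) = 15 * 23 / 1 = 345 / 1 = 345
Fold in T2=7: gcd(345, 7) = 1; lcm(345, 7) = 345 * 7 / 1 = 2415 / 1 = 2415
Full cycle length = 2415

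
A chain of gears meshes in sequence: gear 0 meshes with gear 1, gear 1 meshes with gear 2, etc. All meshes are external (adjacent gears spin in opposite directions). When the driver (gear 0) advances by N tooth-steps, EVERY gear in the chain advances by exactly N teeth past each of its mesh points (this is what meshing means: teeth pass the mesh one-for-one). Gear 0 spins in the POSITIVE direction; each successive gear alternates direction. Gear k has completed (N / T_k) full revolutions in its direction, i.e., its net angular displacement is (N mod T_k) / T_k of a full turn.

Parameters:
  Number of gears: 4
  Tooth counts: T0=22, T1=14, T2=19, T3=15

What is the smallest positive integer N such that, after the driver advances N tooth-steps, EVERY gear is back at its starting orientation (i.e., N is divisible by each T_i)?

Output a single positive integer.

Gear k returns to start when N is a multiple of T_k.
All gears at start simultaneously when N is a common multiple of [22, 14, 19, 15]; the smallest such N is lcm(22, 14, 19, 15).
Start: lcm = T0 = 22
Fold in T1=14: gcd(22, 14) = 2; lcm(22, 14) = 22 * 14 / 2 = 308 / 2 = 154
Fold in T2=19: gcd(154, 19) = 1; lcm(154, 19) = 154 * 19 / 1 = 2926 / 1 = 2926
Fold in T3=15: gcd(2926, 15) = 1; lcm(2926, 15) = 2926 * 15 / 1 = 43890 / 1 = 43890
Full cycle length = 43890

Answer: 43890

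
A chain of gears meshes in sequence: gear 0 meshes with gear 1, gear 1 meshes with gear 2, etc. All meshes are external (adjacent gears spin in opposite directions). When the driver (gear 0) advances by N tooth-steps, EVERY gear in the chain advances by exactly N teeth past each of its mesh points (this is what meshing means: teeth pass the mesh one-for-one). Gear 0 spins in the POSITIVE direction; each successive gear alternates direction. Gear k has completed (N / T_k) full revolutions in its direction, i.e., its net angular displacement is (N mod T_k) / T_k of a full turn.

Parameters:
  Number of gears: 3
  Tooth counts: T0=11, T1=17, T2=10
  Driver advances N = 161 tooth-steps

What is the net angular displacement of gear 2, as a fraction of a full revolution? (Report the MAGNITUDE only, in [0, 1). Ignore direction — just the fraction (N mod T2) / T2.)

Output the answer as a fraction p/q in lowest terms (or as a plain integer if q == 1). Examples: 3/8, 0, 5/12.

Answer: 1/10

Derivation:
Chain of 3 gears, tooth counts: [11, 17, 10]
  gear 0: T0=11, direction=positive, advance = 161 mod 11 = 7 teeth = 7/11 turn
  gear 1: T1=17, direction=negative, advance = 161 mod 17 = 8 teeth = 8/17 turn
  gear 2: T2=10, direction=positive, advance = 161 mod 10 = 1 teeth = 1/10 turn
Gear 2: 161 mod 10 = 1
Fraction = 1 / 10 = 1/10 (gcd(1,10)=1) = 1/10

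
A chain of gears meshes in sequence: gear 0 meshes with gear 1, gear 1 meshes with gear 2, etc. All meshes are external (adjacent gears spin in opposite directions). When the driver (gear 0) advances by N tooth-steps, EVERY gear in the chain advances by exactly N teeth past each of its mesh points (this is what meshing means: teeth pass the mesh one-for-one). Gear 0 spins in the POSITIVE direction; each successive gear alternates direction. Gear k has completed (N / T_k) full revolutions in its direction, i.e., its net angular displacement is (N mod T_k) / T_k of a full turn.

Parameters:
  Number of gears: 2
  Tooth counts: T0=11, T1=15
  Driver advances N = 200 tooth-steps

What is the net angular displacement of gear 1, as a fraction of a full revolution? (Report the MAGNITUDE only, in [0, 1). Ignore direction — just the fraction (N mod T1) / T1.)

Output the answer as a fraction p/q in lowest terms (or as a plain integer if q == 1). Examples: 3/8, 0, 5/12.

Chain of 2 gears, tooth counts: [11, 15]
  gear 0: T0=11, direction=positive, advance = 200 mod 11 = 2 teeth = 2/11 turn
  gear 1: T1=15, direction=negative, advance = 200 mod 15 = 5 teeth = 5/15 turn
Gear 1: 200 mod 15 = 5
Fraction = 5 / 15 = 1/3 (gcd(5,15)=5) = 1/3

Answer: 1/3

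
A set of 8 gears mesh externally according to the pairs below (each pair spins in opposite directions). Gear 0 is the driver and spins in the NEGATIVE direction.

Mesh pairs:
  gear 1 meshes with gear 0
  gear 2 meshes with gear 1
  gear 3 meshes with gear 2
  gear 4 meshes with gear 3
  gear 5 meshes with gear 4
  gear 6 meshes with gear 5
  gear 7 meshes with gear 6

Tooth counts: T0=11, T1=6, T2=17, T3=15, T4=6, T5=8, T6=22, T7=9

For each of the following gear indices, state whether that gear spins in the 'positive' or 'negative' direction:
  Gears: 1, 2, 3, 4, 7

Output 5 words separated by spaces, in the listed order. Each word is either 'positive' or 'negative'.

Answer: positive negative positive negative positive

Derivation:
Gear 0 (driver): negative (depth 0)
  gear 1: meshes with gear 0 -> depth 1 -> positive (opposite of gear 0)
  gear 2: meshes with gear 1 -> depth 2 -> negative (opposite of gear 1)
  gear 3: meshes with gear 2 -> depth 3 -> positive (opposite of gear 2)
  gear 4: meshes with gear 3 -> depth 4 -> negative (opposite of gear 3)
  gear 5: meshes with gear 4 -> depth 5 -> positive (opposite of gear 4)
  gear 6: meshes with gear 5 -> depth 6 -> negative (opposite of gear 5)
  gear 7: meshes with gear 6 -> depth 7 -> positive (opposite of gear 6)
Queried indices 1, 2, 3, 4, 7 -> positive, negative, positive, negative, positive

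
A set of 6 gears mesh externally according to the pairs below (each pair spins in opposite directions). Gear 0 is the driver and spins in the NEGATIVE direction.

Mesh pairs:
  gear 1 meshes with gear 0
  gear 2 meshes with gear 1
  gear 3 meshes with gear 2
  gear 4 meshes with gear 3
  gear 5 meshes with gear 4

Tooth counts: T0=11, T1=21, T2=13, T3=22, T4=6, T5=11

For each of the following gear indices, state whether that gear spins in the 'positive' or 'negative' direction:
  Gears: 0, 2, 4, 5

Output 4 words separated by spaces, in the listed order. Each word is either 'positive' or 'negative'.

Answer: negative negative negative positive

Derivation:
Gear 0 (driver): negative (depth 0)
  gear 1: meshes with gear 0 -> depth 1 -> positive (opposite of gear 0)
  gear 2: meshes with gear 1 -> depth 2 -> negative (opposite of gear 1)
  gear 3: meshes with gear 2 -> depth 3 -> positive (opposite of gear 2)
  gear 4: meshes with gear 3 -> depth 4 -> negative (opposite of gear 3)
  gear 5: meshes with gear 4 -> depth 5 -> positive (opposite of gear 4)
Queried indices 0, 2, 4, 5 -> negative, negative, negative, positive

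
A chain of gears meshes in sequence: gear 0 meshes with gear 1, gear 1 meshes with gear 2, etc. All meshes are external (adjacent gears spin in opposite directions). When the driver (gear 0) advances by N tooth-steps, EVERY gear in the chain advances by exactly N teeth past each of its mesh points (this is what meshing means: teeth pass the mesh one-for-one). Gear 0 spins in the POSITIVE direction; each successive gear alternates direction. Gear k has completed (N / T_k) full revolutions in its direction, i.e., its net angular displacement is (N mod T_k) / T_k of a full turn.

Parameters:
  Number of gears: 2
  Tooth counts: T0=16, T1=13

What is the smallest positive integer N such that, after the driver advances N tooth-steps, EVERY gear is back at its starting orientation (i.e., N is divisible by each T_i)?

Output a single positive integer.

Answer: 208

Derivation:
Gear k returns to start when N is a multiple of T_k.
All gears at start simultaneously when N is a common multiple of [16, 13]; the smallest such N is lcm(16, 13).
Start: lcm = T0 = 16
Fold in T1=13: gcd(16, 13) = 1; lcm(16, 13) = 16 * 13 / 1 = 208 / 1 = 208
Full cycle length = 208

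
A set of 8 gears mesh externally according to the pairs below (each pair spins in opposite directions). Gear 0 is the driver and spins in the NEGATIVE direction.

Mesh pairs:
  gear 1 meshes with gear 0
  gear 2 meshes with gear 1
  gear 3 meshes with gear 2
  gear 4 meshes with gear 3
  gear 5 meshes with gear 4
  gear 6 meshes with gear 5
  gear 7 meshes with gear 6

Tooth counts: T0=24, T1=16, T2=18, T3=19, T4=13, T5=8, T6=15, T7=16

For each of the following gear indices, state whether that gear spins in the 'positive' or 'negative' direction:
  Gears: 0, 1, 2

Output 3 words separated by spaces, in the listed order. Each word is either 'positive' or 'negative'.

Gear 0 (driver): negative (depth 0)
  gear 1: meshes with gear 0 -> depth 1 -> positive (opposite of gear 0)
  gear 2: meshes with gear 1 -> depth 2 -> negative (opposite of gear 1)
  gear 3: meshes with gear 2 -> depth 3 -> positive (opposite of gear 2)
  gear 4: meshes with gear 3 -> depth 4 -> negative (opposite of gear 3)
  gear 5: meshes with gear 4 -> depth 5 -> positive (opposite of gear 4)
  gear 6: meshes with gear 5 -> depth 6 -> negative (opposite of gear 5)
  gear 7: meshes with gear 6 -> depth 7 -> positive (opposite of gear 6)
Queried indices 0, 1, 2 -> negative, positive, negative

Answer: negative positive negative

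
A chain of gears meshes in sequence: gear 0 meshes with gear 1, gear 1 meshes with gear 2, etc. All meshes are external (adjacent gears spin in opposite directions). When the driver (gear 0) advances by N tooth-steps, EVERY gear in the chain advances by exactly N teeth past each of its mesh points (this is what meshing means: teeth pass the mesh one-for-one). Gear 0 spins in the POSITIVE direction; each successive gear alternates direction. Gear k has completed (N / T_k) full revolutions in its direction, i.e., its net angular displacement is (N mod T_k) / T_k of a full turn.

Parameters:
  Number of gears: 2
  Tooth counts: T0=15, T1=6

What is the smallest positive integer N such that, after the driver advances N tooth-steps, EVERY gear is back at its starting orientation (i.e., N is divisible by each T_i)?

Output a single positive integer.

Gear k returns to start when N is a multiple of T_k.
All gears at start simultaneously when N is a common multiple of [15, 6]; the smallest such N is lcm(15, 6).
Start: lcm = T0 = 15
Fold in T1=6: gcd(15, 6) = 3; lcm(15, 6) = 15 * 6 / 3 = 90 / 3 = 30
Full cycle length = 30

Answer: 30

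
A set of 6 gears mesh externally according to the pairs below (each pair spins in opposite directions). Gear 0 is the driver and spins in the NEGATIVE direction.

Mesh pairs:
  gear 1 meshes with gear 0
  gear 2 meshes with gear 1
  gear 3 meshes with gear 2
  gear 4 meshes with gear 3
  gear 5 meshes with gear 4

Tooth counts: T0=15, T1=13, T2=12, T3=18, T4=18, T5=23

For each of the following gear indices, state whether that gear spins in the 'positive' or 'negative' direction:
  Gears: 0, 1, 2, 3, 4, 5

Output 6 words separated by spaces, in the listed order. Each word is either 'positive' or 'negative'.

Answer: negative positive negative positive negative positive

Derivation:
Gear 0 (driver): negative (depth 0)
  gear 1: meshes with gear 0 -> depth 1 -> positive (opposite of gear 0)
  gear 2: meshes with gear 1 -> depth 2 -> negative (opposite of gear 1)
  gear 3: meshes with gear 2 -> depth 3 -> positive (opposite of gear 2)
  gear 4: meshes with gear 3 -> depth 4 -> negative (opposite of gear 3)
  gear 5: meshes with gear 4 -> depth 5 -> positive (opposite of gear 4)
Queried indices 0, 1, 2, 3, 4, 5 -> negative, positive, negative, positive, negative, positive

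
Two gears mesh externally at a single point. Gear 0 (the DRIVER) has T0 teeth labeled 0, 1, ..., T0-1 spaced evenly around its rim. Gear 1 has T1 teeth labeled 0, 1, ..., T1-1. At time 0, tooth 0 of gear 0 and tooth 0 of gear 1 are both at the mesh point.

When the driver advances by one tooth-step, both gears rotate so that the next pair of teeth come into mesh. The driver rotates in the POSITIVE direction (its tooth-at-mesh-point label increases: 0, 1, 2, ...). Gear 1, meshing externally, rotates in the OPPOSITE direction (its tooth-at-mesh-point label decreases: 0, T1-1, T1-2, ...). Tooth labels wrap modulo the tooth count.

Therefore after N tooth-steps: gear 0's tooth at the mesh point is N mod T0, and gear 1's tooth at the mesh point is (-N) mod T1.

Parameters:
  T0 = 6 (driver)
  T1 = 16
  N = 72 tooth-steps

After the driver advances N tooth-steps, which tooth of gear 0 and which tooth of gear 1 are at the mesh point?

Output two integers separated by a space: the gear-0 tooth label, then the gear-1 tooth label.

Answer: 0 8

Derivation:
Gear 0 (driver, T0=6): tooth at mesh = N mod T0
  72 = 12 * 6 + 0, so 72 mod 6 = 0
  gear 0 tooth = 0
Gear 1 (driven, T1=16): tooth at mesh = (-N) mod T1
  72 = 4 * 16 + 8, so 72 mod 16 = 8
  (-72) mod 16 = (-8) mod 16 = 16 - 8 = 8
Mesh after 72 steps: gear-0 tooth 0 meets gear-1 tooth 8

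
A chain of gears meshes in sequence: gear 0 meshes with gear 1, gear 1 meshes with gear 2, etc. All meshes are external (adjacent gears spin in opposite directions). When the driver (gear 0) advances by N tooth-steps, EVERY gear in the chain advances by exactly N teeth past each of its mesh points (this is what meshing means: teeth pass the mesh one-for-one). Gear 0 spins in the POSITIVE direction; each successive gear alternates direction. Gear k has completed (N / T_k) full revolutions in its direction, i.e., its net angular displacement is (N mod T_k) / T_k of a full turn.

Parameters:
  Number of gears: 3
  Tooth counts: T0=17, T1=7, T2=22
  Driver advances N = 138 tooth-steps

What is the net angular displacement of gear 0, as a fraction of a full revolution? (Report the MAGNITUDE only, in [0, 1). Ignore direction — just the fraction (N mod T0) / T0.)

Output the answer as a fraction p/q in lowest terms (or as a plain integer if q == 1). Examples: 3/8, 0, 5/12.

Chain of 3 gears, tooth counts: [17, 7, 22]
  gear 0: T0=17, direction=positive, advance = 138 mod 17 = 2 teeth = 2/17 turn
  gear 1: T1=7, direction=negative, advance = 138 mod 7 = 5 teeth = 5/7 turn
  gear 2: T2=22, direction=positive, advance = 138 mod 22 = 6 teeth = 6/22 turn
Gear 0: 138 mod 17 = 2
Fraction = 2 / 17 = 2/17 (gcd(2,17)=1) = 2/17

Answer: 2/17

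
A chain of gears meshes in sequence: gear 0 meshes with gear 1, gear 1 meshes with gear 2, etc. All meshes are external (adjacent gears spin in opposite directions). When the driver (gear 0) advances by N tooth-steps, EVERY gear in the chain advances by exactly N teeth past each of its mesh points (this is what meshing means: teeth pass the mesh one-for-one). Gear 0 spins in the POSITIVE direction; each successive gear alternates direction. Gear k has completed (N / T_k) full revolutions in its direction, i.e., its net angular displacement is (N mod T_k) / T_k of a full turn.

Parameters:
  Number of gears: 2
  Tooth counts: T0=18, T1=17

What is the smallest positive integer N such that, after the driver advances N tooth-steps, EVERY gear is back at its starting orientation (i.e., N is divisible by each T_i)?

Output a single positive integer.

Answer: 306

Derivation:
Gear k returns to start when N is a multiple of T_k.
All gears at start simultaneously when N is a common multiple of [18, 17]; the smallest such N is lcm(18, 17).
Start: lcm = T0 = 18
Fold in T1=17: gcd(18, 17) = 1; lcm(18, 17) = 18 * 17 / 1 = 306 / 1 = 306
Full cycle length = 306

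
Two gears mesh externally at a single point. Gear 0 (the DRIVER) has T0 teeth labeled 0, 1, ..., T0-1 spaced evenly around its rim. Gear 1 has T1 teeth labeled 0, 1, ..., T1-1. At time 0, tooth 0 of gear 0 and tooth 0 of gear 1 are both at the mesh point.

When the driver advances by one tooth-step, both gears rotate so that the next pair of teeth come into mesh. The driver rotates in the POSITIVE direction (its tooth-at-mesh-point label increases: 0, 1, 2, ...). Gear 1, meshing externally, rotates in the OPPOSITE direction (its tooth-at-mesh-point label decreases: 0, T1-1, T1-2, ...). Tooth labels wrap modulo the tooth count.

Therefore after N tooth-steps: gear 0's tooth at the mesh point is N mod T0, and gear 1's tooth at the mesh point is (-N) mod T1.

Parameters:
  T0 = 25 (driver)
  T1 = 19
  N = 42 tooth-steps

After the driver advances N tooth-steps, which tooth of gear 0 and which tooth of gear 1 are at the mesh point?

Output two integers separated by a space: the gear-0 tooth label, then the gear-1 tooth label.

Gear 0 (driver, T0=25): tooth at mesh = N mod T0
  42 = 1 * 25 + 17, so 42 mod 25 = 17
  gear 0 tooth = 17
Gear 1 (driven, T1=19): tooth at mesh = (-N) mod T1
  42 = 2 * 19 + 4, so 42 mod 19 = 4
  (-42) mod 19 = (-4) mod 19 = 19 - 4 = 15
Mesh after 42 steps: gear-0 tooth 17 meets gear-1 tooth 15

Answer: 17 15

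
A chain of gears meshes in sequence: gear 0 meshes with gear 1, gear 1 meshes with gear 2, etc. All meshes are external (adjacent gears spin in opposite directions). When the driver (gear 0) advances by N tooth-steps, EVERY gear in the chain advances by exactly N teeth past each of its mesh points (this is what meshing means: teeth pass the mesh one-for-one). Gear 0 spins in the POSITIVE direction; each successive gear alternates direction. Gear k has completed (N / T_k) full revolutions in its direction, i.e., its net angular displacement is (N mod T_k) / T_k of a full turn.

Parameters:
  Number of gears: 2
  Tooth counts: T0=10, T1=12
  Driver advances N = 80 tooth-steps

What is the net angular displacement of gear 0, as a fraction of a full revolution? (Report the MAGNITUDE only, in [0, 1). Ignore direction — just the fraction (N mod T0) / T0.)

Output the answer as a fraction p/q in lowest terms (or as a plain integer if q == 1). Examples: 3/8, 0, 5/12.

Answer: 0

Derivation:
Chain of 2 gears, tooth counts: [10, 12]
  gear 0: T0=10, direction=positive, advance = 80 mod 10 = 0 teeth = 0/10 turn
  gear 1: T1=12, direction=negative, advance = 80 mod 12 = 8 teeth = 8/12 turn
Gear 0: 80 mod 10 = 0
Fraction = 0 / 10 = 0/1 (gcd(0,10)=10) = 0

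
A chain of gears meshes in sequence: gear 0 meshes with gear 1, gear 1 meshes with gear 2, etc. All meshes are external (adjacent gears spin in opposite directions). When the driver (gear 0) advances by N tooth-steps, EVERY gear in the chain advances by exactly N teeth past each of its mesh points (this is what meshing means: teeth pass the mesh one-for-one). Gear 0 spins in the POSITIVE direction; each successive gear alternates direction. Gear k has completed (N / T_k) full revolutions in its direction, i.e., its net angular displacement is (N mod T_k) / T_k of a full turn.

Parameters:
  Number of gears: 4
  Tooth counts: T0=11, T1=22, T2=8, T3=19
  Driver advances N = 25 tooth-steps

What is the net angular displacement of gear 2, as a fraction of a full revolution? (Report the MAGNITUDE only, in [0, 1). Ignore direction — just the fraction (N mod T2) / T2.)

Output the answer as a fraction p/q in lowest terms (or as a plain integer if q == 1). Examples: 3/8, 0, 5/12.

Answer: 1/8

Derivation:
Chain of 4 gears, tooth counts: [11, 22, 8, 19]
  gear 0: T0=11, direction=positive, advance = 25 mod 11 = 3 teeth = 3/11 turn
  gear 1: T1=22, direction=negative, advance = 25 mod 22 = 3 teeth = 3/22 turn
  gear 2: T2=8, direction=positive, advance = 25 mod 8 = 1 teeth = 1/8 turn
  gear 3: T3=19, direction=negative, advance = 25 mod 19 = 6 teeth = 6/19 turn
Gear 2: 25 mod 8 = 1
Fraction = 1 / 8 = 1/8 (gcd(1,8)=1) = 1/8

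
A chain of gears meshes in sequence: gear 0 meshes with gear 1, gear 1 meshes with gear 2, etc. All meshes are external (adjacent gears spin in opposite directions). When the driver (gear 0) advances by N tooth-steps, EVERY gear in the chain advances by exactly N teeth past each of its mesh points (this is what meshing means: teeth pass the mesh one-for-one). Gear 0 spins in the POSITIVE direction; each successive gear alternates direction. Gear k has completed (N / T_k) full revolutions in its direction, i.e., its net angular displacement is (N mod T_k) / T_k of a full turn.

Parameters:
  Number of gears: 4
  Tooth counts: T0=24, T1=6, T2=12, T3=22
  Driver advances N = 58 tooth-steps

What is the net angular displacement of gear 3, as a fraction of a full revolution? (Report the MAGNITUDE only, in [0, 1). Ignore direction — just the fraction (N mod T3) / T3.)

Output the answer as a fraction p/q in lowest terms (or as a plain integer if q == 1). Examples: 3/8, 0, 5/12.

Chain of 4 gears, tooth counts: [24, 6, 12, 22]
  gear 0: T0=24, direction=positive, advance = 58 mod 24 = 10 teeth = 10/24 turn
  gear 1: T1=6, direction=negative, advance = 58 mod 6 = 4 teeth = 4/6 turn
  gear 2: T2=12, direction=positive, advance = 58 mod 12 = 10 teeth = 10/12 turn
  gear 3: T3=22, direction=negative, advance = 58 mod 22 = 14 teeth = 14/22 turn
Gear 3: 58 mod 22 = 14
Fraction = 14 / 22 = 7/11 (gcd(14,22)=2) = 7/11

Answer: 7/11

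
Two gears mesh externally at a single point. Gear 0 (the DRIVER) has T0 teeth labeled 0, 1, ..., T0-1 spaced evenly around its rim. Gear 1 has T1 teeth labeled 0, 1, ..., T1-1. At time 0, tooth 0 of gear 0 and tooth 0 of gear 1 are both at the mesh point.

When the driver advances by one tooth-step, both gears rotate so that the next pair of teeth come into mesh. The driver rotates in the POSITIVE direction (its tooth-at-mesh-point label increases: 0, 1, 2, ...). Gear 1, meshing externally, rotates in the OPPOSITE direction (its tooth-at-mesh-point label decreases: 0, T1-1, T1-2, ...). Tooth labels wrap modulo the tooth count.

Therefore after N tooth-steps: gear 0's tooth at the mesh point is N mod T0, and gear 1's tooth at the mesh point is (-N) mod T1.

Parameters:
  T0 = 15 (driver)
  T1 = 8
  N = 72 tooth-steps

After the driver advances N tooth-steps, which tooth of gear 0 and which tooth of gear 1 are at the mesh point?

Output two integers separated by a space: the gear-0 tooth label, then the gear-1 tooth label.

Gear 0 (driver, T0=15): tooth at mesh = N mod T0
  72 = 4 * 15 + 12, so 72 mod 15 = 12
  gear 0 tooth = 12
Gear 1 (driven, T1=8): tooth at mesh = (-N) mod T1
  72 = 9 * 8 + 0, so 72 mod 8 = 0
  (-72) mod 8 = 0
Mesh after 72 steps: gear-0 tooth 12 meets gear-1 tooth 0

Answer: 12 0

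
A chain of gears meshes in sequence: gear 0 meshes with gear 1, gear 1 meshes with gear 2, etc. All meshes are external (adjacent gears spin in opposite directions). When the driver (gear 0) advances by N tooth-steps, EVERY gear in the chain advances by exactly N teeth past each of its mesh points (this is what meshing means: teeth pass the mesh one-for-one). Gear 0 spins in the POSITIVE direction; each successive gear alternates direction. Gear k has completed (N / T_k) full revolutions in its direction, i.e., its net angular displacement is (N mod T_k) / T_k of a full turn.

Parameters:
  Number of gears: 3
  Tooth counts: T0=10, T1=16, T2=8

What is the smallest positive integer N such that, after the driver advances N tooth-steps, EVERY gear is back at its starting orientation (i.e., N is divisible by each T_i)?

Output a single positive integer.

Answer: 80

Derivation:
Gear k returns to start when N is a multiple of T_k.
All gears at start simultaneously when N is a common multiple of [10, 16, 8]; the smallest such N is lcm(10, 16, 8).
Start: lcm = T0 = 10
Fold in T1=16: gcd(10, 16) = 2; lcm(10, 16) = 10 * 16 / 2 = 160 / 2 = 80
Fold in T2=8: gcd(80, 8) = 8; lcm(80, 8) = 80 * 8 / 8 = 640 / 8 = 80
Full cycle length = 80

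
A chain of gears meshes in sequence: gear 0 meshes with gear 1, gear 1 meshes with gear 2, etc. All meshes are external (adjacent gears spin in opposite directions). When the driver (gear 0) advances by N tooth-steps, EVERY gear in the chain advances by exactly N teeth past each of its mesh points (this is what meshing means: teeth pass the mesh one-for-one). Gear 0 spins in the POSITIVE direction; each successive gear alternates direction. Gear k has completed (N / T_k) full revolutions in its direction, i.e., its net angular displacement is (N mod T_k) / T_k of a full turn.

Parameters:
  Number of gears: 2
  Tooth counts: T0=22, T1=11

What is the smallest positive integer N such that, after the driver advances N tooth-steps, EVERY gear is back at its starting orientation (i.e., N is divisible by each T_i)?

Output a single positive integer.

Answer: 22

Derivation:
Gear k returns to start when N is a multiple of T_k.
All gears at start simultaneously when N is a common multiple of [22, 11]; the smallest such N is lcm(22, 11).
Start: lcm = T0 = 22
Fold in T1=11: gcd(22, 11) = 11; lcm(22, 11) = 22 * 11 / 11 = 242 / 11 = 22
Full cycle length = 22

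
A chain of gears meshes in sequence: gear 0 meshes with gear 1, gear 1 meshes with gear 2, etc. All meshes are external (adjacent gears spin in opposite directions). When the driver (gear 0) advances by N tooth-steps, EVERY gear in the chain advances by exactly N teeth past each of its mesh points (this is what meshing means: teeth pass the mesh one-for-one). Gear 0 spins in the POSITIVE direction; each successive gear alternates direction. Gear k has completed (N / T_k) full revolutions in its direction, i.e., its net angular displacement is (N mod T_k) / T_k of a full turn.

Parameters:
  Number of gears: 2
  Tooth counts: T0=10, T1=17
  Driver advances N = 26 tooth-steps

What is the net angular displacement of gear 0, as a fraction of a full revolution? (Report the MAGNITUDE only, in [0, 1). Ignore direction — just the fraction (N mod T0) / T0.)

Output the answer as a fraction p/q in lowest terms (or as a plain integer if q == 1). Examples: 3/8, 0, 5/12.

Answer: 3/5

Derivation:
Chain of 2 gears, tooth counts: [10, 17]
  gear 0: T0=10, direction=positive, advance = 26 mod 10 = 6 teeth = 6/10 turn
  gear 1: T1=17, direction=negative, advance = 26 mod 17 = 9 teeth = 9/17 turn
Gear 0: 26 mod 10 = 6
Fraction = 6 / 10 = 3/5 (gcd(6,10)=2) = 3/5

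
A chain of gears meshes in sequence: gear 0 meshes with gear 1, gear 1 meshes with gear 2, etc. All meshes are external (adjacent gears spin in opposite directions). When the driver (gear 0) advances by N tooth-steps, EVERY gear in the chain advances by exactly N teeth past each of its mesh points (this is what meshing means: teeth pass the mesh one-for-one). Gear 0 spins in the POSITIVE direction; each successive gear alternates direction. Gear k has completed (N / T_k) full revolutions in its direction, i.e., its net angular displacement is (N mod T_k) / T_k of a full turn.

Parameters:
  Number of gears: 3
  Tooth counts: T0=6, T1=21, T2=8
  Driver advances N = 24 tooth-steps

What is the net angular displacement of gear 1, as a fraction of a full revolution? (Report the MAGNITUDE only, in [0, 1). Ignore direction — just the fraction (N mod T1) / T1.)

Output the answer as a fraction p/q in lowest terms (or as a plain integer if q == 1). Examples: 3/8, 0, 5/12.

Chain of 3 gears, tooth counts: [6, 21, 8]
  gear 0: T0=6, direction=positive, advance = 24 mod 6 = 0 teeth = 0/6 turn
  gear 1: T1=21, direction=negative, advance = 24 mod 21 = 3 teeth = 3/21 turn
  gear 2: T2=8, direction=positive, advance = 24 mod 8 = 0 teeth = 0/8 turn
Gear 1: 24 mod 21 = 3
Fraction = 3 / 21 = 1/7 (gcd(3,21)=3) = 1/7

Answer: 1/7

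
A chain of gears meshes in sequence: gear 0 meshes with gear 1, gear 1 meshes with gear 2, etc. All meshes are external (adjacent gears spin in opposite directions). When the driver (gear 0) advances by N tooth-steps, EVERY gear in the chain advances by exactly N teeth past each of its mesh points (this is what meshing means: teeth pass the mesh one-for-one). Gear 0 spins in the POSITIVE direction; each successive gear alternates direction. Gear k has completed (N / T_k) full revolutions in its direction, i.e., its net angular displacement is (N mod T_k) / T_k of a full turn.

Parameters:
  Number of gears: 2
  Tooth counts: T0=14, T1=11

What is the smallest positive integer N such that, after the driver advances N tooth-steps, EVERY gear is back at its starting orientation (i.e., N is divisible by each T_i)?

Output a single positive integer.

Gear k returns to start when N is a multiple of T_k.
All gears at start simultaneously when N is a common multiple of [14, 11]; the smallest such N is lcm(14, 11).
Start: lcm = T0 = 14
Fold in T1=11: gcd(14, 11) = 1; lcm(14, 11) = 14 * 11 / 1 = 154 / 1 = 154
Full cycle length = 154

Answer: 154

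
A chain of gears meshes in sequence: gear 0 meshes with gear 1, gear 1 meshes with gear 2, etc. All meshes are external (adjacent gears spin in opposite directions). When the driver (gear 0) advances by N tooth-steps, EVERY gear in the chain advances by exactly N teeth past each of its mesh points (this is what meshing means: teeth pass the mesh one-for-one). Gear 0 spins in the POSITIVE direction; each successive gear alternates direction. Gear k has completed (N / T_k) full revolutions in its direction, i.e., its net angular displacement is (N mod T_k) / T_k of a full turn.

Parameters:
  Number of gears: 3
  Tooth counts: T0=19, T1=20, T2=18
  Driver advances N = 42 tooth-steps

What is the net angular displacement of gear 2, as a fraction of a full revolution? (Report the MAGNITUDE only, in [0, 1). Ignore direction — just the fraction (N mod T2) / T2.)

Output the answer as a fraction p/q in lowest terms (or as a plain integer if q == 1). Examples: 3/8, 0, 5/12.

Answer: 1/3

Derivation:
Chain of 3 gears, tooth counts: [19, 20, 18]
  gear 0: T0=19, direction=positive, advance = 42 mod 19 = 4 teeth = 4/19 turn
  gear 1: T1=20, direction=negative, advance = 42 mod 20 = 2 teeth = 2/20 turn
  gear 2: T2=18, direction=positive, advance = 42 mod 18 = 6 teeth = 6/18 turn
Gear 2: 42 mod 18 = 6
Fraction = 6 / 18 = 1/3 (gcd(6,18)=6) = 1/3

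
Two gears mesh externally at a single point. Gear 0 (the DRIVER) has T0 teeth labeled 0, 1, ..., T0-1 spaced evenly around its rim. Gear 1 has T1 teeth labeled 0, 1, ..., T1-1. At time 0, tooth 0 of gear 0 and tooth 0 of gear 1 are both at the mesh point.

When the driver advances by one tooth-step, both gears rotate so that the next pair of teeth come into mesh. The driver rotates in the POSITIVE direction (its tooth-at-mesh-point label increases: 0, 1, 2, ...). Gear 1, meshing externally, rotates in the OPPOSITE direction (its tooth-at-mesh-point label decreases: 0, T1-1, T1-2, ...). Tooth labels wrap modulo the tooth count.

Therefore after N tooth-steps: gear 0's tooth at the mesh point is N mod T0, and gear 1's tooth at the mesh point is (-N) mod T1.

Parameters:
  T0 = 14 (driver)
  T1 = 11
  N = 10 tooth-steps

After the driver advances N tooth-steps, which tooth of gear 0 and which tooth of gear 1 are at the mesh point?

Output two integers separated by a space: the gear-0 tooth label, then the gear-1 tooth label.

Gear 0 (driver, T0=14): tooth at mesh = N mod T0
  10 = 0 * 14 + 10, so 10 mod 14 = 10
  gear 0 tooth = 10
Gear 1 (driven, T1=11): tooth at mesh = (-N) mod T1
  10 = 0 * 11 + 10, so 10 mod 11 = 10
  (-10) mod 11 = (-10) mod 11 = 11 - 10 = 1
Mesh after 10 steps: gear-0 tooth 10 meets gear-1 tooth 1

Answer: 10 1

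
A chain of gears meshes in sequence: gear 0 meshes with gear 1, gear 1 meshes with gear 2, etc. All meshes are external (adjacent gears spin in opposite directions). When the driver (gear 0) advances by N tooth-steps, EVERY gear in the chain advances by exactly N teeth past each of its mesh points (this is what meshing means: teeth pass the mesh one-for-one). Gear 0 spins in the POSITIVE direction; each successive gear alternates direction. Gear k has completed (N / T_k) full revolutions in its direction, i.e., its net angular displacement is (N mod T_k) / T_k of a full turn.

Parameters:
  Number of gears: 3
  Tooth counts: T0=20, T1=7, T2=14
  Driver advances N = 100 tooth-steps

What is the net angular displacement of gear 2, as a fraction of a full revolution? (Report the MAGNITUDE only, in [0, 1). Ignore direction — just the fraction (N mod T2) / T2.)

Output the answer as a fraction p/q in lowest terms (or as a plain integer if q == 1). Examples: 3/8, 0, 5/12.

Answer: 1/7

Derivation:
Chain of 3 gears, tooth counts: [20, 7, 14]
  gear 0: T0=20, direction=positive, advance = 100 mod 20 = 0 teeth = 0/20 turn
  gear 1: T1=7, direction=negative, advance = 100 mod 7 = 2 teeth = 2/7 turn
  gear 2: T2=14, direction=positive, advance = 100 mod 14 = 2 teeth = 2/14 turn
Gear 2: 100 mod 14 = 2
Fraction = 2 / 14 = 1/7 (gcd(2,14)=2) = 1/7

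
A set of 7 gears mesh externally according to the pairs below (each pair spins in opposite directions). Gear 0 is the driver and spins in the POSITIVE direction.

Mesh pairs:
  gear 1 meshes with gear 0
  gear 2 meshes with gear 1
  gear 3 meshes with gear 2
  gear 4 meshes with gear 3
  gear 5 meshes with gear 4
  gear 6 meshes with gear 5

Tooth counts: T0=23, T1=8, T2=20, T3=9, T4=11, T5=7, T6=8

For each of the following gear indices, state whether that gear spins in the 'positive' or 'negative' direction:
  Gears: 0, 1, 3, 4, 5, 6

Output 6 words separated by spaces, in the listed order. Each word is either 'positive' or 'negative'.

Answer: positive negative negative positive negative positive

Derivation:
Gear 0 (driver): positive (depth 0)
  gear 1: meshes with gear 0 -> depth 1 -> negative (opposite of gear 0)
  gear 2: meshes with gear 1 -> depth 2 -> positive (opposite of gear 1)
  gear 3: meshes with gear 2 -> depth 3 -> negative (opposite of gear 2)
  gear 4: meshes with gear 3 -> depth 4 -> positive (opposite of gear 3)
  gear 5: meshes with gear 4 -> depth 5 -> negative (opposite of gear 4)
  gear 6: meshes with gear 5 -> depth 6 -> positive (opposite of gear 5)
Queried indices 0, 1, 3, 4, 5, 6 -> positive, negative, negative, positive, negative, positive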